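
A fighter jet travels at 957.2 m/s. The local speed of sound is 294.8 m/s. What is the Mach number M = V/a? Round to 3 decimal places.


Step 1: M = V / a = 957.2 / 294.8
Step 2: M = 3.247

3.247


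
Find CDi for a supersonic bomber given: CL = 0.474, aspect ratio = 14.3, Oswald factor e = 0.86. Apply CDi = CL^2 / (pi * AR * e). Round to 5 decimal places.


Step 1: CL^2 = 0.474^2 = 0.224676
Step 2: pi * AR * e = 3.14159 * 14.3 * 0.86 = 38.635306
Step 3: CDi = 0.224676 / 38.635306 = 0.00582

0.00582


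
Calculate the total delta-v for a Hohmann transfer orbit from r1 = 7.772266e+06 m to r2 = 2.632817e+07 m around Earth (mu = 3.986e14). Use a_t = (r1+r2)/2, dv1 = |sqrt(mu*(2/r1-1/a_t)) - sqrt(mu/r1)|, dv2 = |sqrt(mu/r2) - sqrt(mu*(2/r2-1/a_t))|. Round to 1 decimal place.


Step 1: Transfer semi-major axis a_t = (7.772266e+06 + 2.632817e+07) / 2 = 1.705022e+07 m
Step 2: v1 (circular at r1) = sqrt(mu/r1) = 7161.35 m/s
Step 3: v_t1 = sqrt(mu*(2/r1 - 1/a_t)) = 8898.98 m/s
Step 4: dv1 = |8898.98 - 7161.35| = 1737.63 m/s
Step 5: v2 (circular at r2) = 3890.97 m/s, v_t2 = 2627.04 m/s
Step 6: dv2 = |3890.97 - 2627.04| = 1263.93 m/s
Step 7: Total delta-v = 1737.63 + 1263.93 = 3001.6 m/s

3001.6


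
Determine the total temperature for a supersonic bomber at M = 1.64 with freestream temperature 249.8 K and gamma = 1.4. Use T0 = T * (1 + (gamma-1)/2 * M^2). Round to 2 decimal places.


Step 1: (gamma-1)/2 = 0.2
Step 2: M^2 = 2.6896
Step 3: 1 + 0.2 * 2.6896 = 1.53792
Step 4: T0 = 249.8 * 1.53792 = 384.17 K

384.17


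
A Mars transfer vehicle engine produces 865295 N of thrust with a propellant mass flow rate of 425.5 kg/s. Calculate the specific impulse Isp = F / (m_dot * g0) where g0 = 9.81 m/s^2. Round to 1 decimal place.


Step 1: m_dot * g0 = 425.5 * 9.81 = 4174.16
Step 2: Isp = 865295 / 4174.16 = 207.3 s

207.3


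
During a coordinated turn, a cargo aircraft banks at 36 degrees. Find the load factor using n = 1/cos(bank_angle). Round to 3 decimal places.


Step 1: Convert 36 degrees to radians = 0.628319
Step 2: cos(36 deg) = 0.809017
Step 3: n = 1 / 0.809017 = 1.236

1.236


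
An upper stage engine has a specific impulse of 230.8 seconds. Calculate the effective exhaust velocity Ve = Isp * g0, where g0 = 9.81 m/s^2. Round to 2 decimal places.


Step 1: Ve = Isp * g0 = 230.8 * 9.81
Step 2: Ve = 2264.15 m/s

2264.15


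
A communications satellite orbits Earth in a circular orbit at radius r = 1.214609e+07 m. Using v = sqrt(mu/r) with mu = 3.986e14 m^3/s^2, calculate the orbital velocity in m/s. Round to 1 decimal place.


Step 1: mu / r = 3.986e14 / 1.214609e+07 = 32817145.2706
Step 2: v = sqrt(32817145.2706) = 5728.6 m/s

5728.6


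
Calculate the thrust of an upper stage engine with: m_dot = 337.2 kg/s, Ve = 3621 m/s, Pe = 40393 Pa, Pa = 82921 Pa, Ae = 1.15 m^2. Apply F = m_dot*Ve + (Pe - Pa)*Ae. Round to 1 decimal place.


Step 1: Momentum thrust = m_dot * Ve = 337.2 * 3621 = 1221001.2 N
Step 2: Pressure thrust = (Pe - Pa) * Ae = (40393 - 82921) * 1.15 = -48907.20 N
Step 3: Total thrust F = 1221001.2 + -48907.20 = 1172094.0 N

1172094.0


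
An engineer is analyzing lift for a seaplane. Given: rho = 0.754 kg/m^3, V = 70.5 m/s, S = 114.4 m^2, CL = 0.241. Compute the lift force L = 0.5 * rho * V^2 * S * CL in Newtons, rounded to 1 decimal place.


Step 1: Calculate dynamic pressure q = 0.5 * 0.754 * 70.5^2 = 0.5 * 0.754 * 4970.25 = 1873.7842 Pa
Step 2: Multiply by wing area and lift coefficient: L = 1873.7842 * 114.4 * 0.241
Step 3: L = 214360.9182 * 0.241 = 51661.0 N

51661.0


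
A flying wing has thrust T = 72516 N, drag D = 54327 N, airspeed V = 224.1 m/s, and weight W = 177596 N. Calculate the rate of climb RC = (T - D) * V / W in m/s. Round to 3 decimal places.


Step 1: Excess thrust = T - D = 72516 - 54327 = 18189 N
Step 2: Excess power = 18189 * 224.1 = 4076154.9 W
Step 3: RC = 4076154.9 / 177596 = 22.952 m/s

22.952


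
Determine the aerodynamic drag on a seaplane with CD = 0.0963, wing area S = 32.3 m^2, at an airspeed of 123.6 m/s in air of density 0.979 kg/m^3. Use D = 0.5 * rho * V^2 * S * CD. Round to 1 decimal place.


Step 1: Dynamic pressure q = 0.5 * 0.979 * 123.6^2 = 7478.0719 Pa
Step 2: Drag D = q * S * CD = 7478.0719 * 32.3 * 0.0963
Step 3: D = 23260.5 N

23260.5


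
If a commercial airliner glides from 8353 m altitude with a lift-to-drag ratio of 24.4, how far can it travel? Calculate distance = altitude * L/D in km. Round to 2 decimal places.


Step 1: Glide distance = altitude * L/D = 8353 * 24.4 = 203813.2 m
Step 2: Convert to km: 203813.2 / 1000 = 203.81 km

203.81


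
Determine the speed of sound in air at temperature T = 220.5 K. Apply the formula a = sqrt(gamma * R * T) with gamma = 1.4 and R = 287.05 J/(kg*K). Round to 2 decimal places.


Step 1: gamma * R * T = 1.4 * 287.05 * 220.5 = 88612.335
Step 2: a = sqrt(88612.335) = 297.68 m/s

297.68


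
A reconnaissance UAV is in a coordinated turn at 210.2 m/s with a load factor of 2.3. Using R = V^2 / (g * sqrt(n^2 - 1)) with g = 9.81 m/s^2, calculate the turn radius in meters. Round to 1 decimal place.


Step 1: V^2 = 210.2^2 = 44184.04
Step 2: n^2 - 1 = 2.3^2 - 1 = 4.29
Step 3: sqrt(4.29) = 2.071232
Step 4: R = 44184.04 / (9.81 * 2.071232) = 2174.5 m

2174.5


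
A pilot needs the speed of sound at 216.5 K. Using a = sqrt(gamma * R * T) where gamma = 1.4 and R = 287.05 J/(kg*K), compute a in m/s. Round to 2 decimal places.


Step 1: gamma * R * T = 1.4 * 287.05 * 216.5 = 87004.855
Step 2: a = sqrt(87004.855) = 294.97 m/s

294.97


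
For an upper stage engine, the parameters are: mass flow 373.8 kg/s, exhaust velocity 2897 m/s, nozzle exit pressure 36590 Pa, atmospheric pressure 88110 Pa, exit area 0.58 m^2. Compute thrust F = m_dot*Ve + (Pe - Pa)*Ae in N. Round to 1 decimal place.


Step 1: Momentum thrust = m_dot * Ve = 373.8 * 2897 = 1082898.6 N
Step 2: Pressure thrust = (Pe - Pa) * Ae = (36590 - 88110) * 0.58 = -29881.60 N
Step 3: Total thrust F = 1082898.6 + -29881.60 = 1053017.0 N

1053017.0


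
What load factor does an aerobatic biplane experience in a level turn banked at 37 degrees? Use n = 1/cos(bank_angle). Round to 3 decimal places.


Step 1: Convert 37 degrees to radians = 0.645772
Step 2: cos(37 deg) = 0.798636
Step 3: n = 1 / 0.798636 = 1.252

1.252


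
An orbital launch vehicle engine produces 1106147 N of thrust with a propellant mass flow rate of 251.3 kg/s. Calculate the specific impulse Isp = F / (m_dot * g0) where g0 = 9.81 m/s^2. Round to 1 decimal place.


Step 1: m_dot * g0 = 251.3 * 9.81 = 2465.25
Step 2: Isp = 1106147 / 2465.25 = 448.7 s

448.7


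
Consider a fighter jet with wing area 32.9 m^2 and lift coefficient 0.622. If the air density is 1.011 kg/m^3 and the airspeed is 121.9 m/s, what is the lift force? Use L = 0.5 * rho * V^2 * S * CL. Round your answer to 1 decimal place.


Step 1: Calculate dynamic pressure q = 0.5 * 1.011 * 121.9^2 = 0.5 * 1.011 * 14859.61 = 7511.5329 Pa
Step 2: Multiply by wing area and lift coefficient: L = 7511.5329 * 32.9 * 0.622
Step 3: L = 247129.4309 * 0.622 = 153714.5 N

153714.5


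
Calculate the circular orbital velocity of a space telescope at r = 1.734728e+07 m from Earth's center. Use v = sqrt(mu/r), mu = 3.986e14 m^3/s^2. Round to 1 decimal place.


Step 1: mu / r = 3.986e14 / 1.734728e+07 = 22977665.6629
Step 2: v = sqrt(22977665.6629) = 4793.5 m/s

4793.5


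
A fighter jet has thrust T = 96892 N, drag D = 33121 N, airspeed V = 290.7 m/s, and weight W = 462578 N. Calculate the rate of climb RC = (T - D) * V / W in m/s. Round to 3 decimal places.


Step 1: Excess thrust = T - D = 96892 - 33121 = 63771 N
Step 2: Excess power = 63771 * 290.7 = 18538229.7 W
Step 3: RC = 18538229.7 / 462578 = 40.076 m/s

40.076


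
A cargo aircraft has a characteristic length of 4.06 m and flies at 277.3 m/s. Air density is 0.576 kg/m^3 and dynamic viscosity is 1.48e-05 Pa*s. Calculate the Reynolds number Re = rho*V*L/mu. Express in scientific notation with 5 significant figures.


Step 1: Numerator = rho * V * L = 0.576 * 277.3 * 4.06 = 648.482688
Step 2: Re = 648.482688 / 1.48e-05
Step 3: Re = 4.3816e+07

4.3816e+07


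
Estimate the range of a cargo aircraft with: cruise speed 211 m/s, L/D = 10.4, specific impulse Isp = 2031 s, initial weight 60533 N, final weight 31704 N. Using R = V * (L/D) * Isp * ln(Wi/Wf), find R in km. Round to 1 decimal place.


Step 1: Coefficient = V * (L/D) * Isp = 211 * 10.4 * 2031 = 4456826.4 m
Step 2: Wi/Wf = 60533 / 31704 = 1.909317
Step 3: ln(1.909317) = 0.646746
Step 4: R = 4456826.4 * 0.646746 = 2882433.8 m = 2882.4 km

2882.4


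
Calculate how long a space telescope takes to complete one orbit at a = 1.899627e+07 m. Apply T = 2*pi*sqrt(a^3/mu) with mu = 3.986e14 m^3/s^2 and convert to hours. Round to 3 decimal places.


Step 1: a^3 / mu = 6.854961e+21 / 3.986e14 = 1.719759e+07
Step 2: sqrt(1.719759e+07) = 4146.9983 s
Step 3: T = 2*pi * 4146.9983 = 26056.36 s
Step 4: T in hours = 26056.36 / 3600 = 7.238 hours

7.238


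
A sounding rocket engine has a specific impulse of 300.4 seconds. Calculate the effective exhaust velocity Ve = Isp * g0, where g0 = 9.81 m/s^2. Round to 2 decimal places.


Step 1: Ve = Isp * g0 = 300.4 * 9.81
Step 2: Ve = 2946.92 m/s

2946.92


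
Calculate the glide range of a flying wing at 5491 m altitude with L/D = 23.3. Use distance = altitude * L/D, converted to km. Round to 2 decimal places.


Step 1: Glide distance = altitude * L/D = 5491 * 23.3 = 127940.3 m
Step 2: Convert to km: 127940.3 / 1000 = 127.94 km

127.94


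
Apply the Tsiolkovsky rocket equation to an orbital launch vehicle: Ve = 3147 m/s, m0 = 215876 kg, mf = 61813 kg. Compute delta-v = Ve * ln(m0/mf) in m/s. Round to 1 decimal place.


Step 1: Mass ratio m0/mf = 215876 / 61813 = 3.492405
Step 2: ln(3.492405) = 1.25059
Step 3: delta-v = 3147 * 1.25059 = 3935.6 m/s

3935.6


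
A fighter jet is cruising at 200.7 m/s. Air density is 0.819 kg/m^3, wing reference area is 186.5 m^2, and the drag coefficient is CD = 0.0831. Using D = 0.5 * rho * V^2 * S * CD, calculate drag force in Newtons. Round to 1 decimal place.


Step 1: Dynamic pressure q = 0.5 * 0.819 * 200.7^2 = 16494.8607 Pa
Step 2: Drag D = q * S * CD = 16494.8607 * 186.5 * 0.0831
Step 3: D = 255639.8 N

255639.8


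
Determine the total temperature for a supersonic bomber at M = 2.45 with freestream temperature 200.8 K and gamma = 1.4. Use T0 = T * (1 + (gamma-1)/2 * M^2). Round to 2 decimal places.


Step 1: (gamma-1)/2 = 0.2
Step 2: M^2 = 6.0025
Step 3: 1 + 0.2 * 6.0025 = 2.2005
Step 4: T0 = 200.8 * 2.2005 = 441.86 K

441.86


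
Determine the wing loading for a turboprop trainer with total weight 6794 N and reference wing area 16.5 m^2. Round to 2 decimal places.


Step 1: Wing loading = W / S = 6794 / 16.5
Step 2: Wing loading = 411.76 N/m^2

411.76


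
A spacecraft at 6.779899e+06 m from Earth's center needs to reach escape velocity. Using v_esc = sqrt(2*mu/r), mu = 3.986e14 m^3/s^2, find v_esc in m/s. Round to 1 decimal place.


Step 1: 2*mu/r = 2 * 3.986e14 / 6.779899e+06 = 117582872.5472
Step 2: v_esc = sqrt(117582872.5472) = 10843.6 m/s

10843.6


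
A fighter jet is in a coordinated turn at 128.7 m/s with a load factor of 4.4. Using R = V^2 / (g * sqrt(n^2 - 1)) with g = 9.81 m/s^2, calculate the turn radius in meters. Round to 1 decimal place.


Step 1: V^2 = 128.7^2 = 16563.69
Step 2: n^2 - 1 = 4.4^2 - 1 = 18.36
Step 3: sqrt(18.36) = 4.284857
Step 4: R = 16563.69 / (9.81 * 4.284857) = 394.1 m

394.1


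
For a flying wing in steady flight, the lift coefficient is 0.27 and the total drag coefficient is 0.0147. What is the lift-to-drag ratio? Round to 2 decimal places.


Step 1: L/D = CL / CD = 0.27 / 0.0147
Step 2: L/D = 18.37

18.37


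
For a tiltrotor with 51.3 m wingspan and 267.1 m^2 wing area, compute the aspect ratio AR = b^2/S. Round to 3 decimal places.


Step 1: b^2 = 51.3^2 = 2631.69
Step 2: AR = 2631.69 / 267.1 = 9.853

9.853


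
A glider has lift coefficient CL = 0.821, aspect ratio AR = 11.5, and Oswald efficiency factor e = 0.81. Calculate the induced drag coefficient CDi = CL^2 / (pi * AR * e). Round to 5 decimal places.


Step 1: CL^2 = 0.821^2 = 0.674041
Step 2: pi * AR * e = 3.14159 * 11.5 * 0.81 = 29.263936
Step 3: CDi = 0.674041 / 29.263936 = 0.02303

0.02303


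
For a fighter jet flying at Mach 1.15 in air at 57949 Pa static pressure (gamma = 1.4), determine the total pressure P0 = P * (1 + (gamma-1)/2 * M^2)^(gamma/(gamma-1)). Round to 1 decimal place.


Step 1: (gamma-1)/2 * M^2 = 0.2 * 1.3225 = 0.2645
Step 2: 1 + 0.2645 = 1.2645
Step 3: Exponent gamma/(gamma-1) = 3.5
Step 4: P0 = 57949 * 1.2645^3.5 = 131753.4 Pa

131753.4


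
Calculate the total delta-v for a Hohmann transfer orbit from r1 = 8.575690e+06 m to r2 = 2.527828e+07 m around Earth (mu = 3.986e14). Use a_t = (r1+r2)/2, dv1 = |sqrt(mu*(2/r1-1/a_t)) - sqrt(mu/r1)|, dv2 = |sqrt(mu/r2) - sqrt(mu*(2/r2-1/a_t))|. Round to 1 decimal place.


Step 1: Transfer semi-major axis a_t = (8.575690e+06 + 2.527828e+07) / 2 = 1.692698e+07 m
Step 2: v1 (circular at r1) = sqrt(mu/r1) = 6817.64 m/s
Step 3: v_t1 = sqrt(mu*(2/r1 - 1/a_t)) = 8331.4 m/s
Step 4: dv1 = |8331.4 - 6817.64| = 1513.76 m/s
Step 5: v2 (circular at r2) = 3970.95 m/s, v_t2 = 2826.44 m/s
Step 6: dv2 = |3970.95 - 2826.44| = 1144.52 m/s
Step 7: Total delta-v = 1513.76 + 1144.52 = 2658.3 m/s

2658.3


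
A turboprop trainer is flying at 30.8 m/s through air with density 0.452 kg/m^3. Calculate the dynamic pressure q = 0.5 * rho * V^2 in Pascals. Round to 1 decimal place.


Step 1: V^2 = 30.8^2 = 948.64
Step 2: q = 0.5 * 0.452 * 948.64
Step 3: q = 214.4 Pa

214.4


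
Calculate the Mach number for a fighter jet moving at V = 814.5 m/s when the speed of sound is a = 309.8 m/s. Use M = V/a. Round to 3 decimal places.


Step 1: M = V / a = 814.5 / 309.8
Step 2: M = 2.629

2.629


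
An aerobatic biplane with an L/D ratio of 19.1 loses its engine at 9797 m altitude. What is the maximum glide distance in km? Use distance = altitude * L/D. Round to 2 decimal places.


Step 1: Glide distance = altitude * L/D = 9797 * 19.1 = 187122.7 m
Step 2: Convert to km: 187122.7 / 1000 = 187.12 km

187.12


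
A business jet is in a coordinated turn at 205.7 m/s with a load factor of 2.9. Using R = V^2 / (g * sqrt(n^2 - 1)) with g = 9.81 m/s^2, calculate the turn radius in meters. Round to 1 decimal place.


Step 1: V^2 = 205.7^2 = 42312.49
Step 2: n^2 - 1 = 2.9^2 - 1 = 7.41
Step 3: sqrt(7.41) = 2.722132
Step 4: R = 42312.49 / (9.81 * 2.722132) = 1584.5 m

1584.5


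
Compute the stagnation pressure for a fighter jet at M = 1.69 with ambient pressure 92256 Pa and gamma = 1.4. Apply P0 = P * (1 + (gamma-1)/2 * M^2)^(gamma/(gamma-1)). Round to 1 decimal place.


Step 1: (gamma-1)/2 * M^2 = 0.2 * 2.8561 = 0.57122
Step 2: 1 + 0.57122 = 1.57122
Step 3: Exponent gamma/(gamma-1) = 3.5
Step 4: P0 = 92256 * 1.57122^3.5 = 448563.7 Pa

448563.7


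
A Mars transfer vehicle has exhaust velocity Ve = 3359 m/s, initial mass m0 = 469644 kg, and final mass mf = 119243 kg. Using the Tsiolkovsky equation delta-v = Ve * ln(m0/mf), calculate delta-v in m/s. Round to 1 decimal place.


Step 1: Mass ratio m0/mf = 469644 / 119243 = 3.938546
Step 2: ln(3.938546) = 1.370812
Step 3: delta-v = 3359 * 1.370812 = 4604.6 m/s

4604.6


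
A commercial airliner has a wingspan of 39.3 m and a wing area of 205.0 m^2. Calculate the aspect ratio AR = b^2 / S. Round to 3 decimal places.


Step 1: b^2 = 39.3^2 = 1544.49
Step 2: AR = 1544.49 / 205.0 = 7.534

7.534


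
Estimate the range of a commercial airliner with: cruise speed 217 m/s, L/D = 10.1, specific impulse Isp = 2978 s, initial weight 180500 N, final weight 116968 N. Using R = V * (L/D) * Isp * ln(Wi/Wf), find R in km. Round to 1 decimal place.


Step 1: Coefficient = V * (L/D) * Isp = 217 * 10.1 * 2978 = 6526882.6 m
Step 2: Wi/Wf = 180500 / 116968 = 1.543157
Step 3: ln(1.543157) = 0.43383
Step 4: R = 6526882.6 * 0.43383 = 2831560.0 m = 2831.6 km

2831.6


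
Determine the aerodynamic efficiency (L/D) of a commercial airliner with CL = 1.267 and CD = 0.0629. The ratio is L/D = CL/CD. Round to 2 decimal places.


Step 1: L/D = CL / CD = 1.267 / 0.0629
Step 2: L/D = 20.14

20.14


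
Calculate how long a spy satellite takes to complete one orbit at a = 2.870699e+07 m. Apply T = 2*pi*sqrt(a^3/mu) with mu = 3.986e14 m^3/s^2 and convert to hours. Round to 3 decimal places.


Step 1: a^3 / mu = 2.365718e+22 / 3.986e14 = 5.935068e+07
Step 2: sqrt(5.935068e+07) = 7703.9391 s
Step 3: T = 2*pi * 7703.9391 = 48405.28 s
Step 4: T in hours = 48405.28 / 3600 = 13.446 hours

13.446


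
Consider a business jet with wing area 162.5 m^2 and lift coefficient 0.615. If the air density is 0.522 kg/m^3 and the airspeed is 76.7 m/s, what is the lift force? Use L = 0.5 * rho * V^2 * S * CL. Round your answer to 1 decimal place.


Step 1: Calculate dynamic pressure q = 0.5 * 0.522 * 76.7^2 = 0.5 * 0.522 * 5882.89 = 1535.4343 Pa
Step 2: Multiply by wing area and lift coefficient: L = 1535.4343 * 162.5 * 0.615
Step 3: L = 249508.0721 * 0.615 = 153447.5 N

153447.5


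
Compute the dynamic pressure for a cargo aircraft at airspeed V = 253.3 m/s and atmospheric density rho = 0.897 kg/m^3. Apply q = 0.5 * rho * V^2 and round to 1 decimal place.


Step 1: V^2 = 253.3^2 = 64160.89
Step 2: q = 0.5 * 0.897 * 64160.89
Step 3: q = 28776.2 Pa

28776.2


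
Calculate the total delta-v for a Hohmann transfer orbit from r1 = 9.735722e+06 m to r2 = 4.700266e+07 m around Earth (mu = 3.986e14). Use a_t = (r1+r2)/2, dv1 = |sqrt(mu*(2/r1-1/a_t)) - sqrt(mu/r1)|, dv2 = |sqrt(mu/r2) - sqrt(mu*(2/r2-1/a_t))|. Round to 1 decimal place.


Step 1: Transfer semi-major axis a_t = (9.735722e+06 + 4.700266e+07) / 2 = 2.836919e+07 m
Step 2: v1 (circular at r1) = sqrt(mu/r1) = 6398.59 m/s
Step 3: v_t1 = sqrt(mu*(2/r1 - 1/a_t)) = 8236.11 m/s
Step 4: dv1 = |8236.11 - 6398.59| = 1837.52 m/s
Step 5: v2 (circular at r2) = 2912.11 m/s, v_t2 = 1705.96 m/s
Step 6: dv2 = |2912.11 - 1705.96| = 1206.15 m/s
Step 7: Total delta-v = 1837.52 + 1206.15 = 3043.7 m/s

3043.7


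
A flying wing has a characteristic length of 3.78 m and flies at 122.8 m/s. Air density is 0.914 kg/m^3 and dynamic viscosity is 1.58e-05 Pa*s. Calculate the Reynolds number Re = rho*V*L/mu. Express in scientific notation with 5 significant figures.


Step 1: Numerator = rho * V * L = 0.914 * 122.8 * 3.78 = 424.264176
Step 2: Re = 424.264176 / 1.58e-05
Step 3: Re = 2.6852e+07

2.6852e+07


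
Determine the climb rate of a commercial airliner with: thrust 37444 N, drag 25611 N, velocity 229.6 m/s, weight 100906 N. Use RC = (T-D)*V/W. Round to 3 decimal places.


Step 1: Excess thrust = T - D = 37444 - 25611 = 11833 N
Step 2: Excess power = 11833 * 229.6 = 2716856.8 W
Step 3: RC = 2716856.8 / 100906 = 26.925 m/s

26.925


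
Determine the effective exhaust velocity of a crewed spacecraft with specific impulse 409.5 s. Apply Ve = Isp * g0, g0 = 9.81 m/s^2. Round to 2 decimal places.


Step 1: Ve = Isp * g0 = 409.5 * 9.81
Step 2: Ve = 4017.20 m/s

4017.20


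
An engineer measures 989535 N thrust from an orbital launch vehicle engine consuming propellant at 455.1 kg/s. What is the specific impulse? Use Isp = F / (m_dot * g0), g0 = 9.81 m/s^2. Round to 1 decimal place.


Step 1: m_dot * g0 = 455.1 * 9.81 = 4464.53
Step 2: Isp = 989535 / 4464.53 = 221.6 s

221.6


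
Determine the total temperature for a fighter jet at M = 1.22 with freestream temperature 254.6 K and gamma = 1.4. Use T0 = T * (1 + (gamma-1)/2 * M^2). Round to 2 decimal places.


Step 1: (gamma-1)/2 = 0.2
Step 2: M^2 = 1.4884
Step 3: 1 + 0.2 * 1.4884 = 1.29768
Step 4: T0 = 254.6 * 1.29768 = 330.39 K

330.39


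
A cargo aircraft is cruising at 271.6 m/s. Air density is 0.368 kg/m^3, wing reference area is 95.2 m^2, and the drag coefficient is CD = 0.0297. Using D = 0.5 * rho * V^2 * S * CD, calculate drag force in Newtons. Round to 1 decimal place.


Step 1: Dynamic pressure q = 0.5 * 0.368 * 271.6^2 = 13573.047 Pa
Step 2: Drag D = q * S * CD = 13573.047 * 95.2 * 0.0297
Step 3: D = 38377.0 N

38377.0


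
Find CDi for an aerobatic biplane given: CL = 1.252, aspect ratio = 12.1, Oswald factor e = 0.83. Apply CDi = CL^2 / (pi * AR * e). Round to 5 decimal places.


Step 1: CL^2 = 1.252^2 = 1.567504
Step 2: pi * AR * e = 3.14159 * 12.1 * 0.83 = 31.551015
Step 3: CDi = 1.567504 / 31.551015 = 0.04968

0.04968


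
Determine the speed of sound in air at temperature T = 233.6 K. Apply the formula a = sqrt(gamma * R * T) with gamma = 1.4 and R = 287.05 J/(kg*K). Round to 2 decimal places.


Step 1: gamma * R * T = 1.4 * 287.05 * 233.6 = 93876.832
Step 2: a = sqrt(93876.832) = 306.39 m/s

306.39


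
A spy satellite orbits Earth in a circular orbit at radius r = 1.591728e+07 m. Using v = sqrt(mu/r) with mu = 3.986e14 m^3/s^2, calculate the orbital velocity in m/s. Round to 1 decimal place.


Step 1: mu / r = 3.986e14 / 1.591728e+07 = 25041966.9692
Step 2: v = sqrt(25041966.9692) = 5004.2 m/s

5004.2


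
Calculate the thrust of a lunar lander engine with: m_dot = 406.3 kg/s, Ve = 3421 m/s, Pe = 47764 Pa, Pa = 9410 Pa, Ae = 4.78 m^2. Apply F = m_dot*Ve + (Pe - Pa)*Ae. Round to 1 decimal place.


Step 1: Momentum thrust = m_dot * Ve = 406.3 * 3421 = 1389952.3 N
Step 2: Pressure thrust = (Pe - Pa) * Ae = (47764 - 9410) * 4.78 = 183332.12 N
Step 3: Total thrust F = 1389952.3 + 183332.12 = 1573284.4 N

1573284.4


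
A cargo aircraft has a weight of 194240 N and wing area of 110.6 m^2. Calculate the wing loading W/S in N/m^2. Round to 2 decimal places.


Step 1: Wing loading = W / S = 194240 / 110.6
Step 2: Wing loading = 1756.24 N/m^2

1756.24


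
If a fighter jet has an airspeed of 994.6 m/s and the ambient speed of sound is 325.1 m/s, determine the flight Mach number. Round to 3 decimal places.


Step 1: M = V / a = 994.6 / 325.1
Step 2: M = 3.059

3.059


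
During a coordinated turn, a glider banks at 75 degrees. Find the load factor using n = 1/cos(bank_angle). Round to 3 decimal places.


Step 1: Convert 75 degrees to radians = 1.308997
Step 2: cos(75 deg) = 0.258819
Step 3: n = 1 / 0.258819 = 3.864

3.864


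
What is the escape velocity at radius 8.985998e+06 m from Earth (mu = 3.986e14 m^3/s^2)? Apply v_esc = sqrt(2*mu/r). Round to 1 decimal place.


Step 1: 2*mu/r = 2 * 3.986e14 / 8.985998e+06 = 88715799.8477
Step 2: v_esc = sqrt(88715799.8477) = 9418.9 m/s

9418.9


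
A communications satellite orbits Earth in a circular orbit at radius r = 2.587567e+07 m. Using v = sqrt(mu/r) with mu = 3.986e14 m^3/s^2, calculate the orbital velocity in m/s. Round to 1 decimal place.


Step 1: mu / r = 3.986e14 / 2.587567e+07 = 15404432.0398
Step 2: v = sqrt(15404432.0398) = 3924.8 m/s

3924.8


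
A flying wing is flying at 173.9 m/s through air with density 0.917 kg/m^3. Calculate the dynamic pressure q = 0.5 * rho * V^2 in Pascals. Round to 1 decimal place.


Step 1: V^2 = 173.9^2 = 30241.21
Step 2: q = 0.5 * 0.917 * 30241.21
Step 3: q = 13865.6 Pa

13865.6


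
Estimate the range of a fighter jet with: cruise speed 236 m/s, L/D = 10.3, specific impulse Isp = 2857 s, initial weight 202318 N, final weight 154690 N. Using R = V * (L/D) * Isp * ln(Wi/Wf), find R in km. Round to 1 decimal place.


Step 1: Coefficient = V * (L/D) * Isp = 236 * 10.3 * 2857 = 6944795.6 m
Step 2: Wi/Wf = 202318 / 154690 = 1.307893
Step 3: ln(1.307893) = 0.268418
Step 4: R = 6944795.6 * 0.268418 = 1864105.4 m = 1864.1 km

1864.1


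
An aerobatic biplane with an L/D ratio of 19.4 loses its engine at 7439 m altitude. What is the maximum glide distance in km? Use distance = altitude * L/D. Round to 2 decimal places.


Step 1: Glide distance = altitude * L/D = 7439 * 19.4 = 144316.6 m
Step 2: Convert to km: 144316.6 / 1000 = 144.32 km

144.32


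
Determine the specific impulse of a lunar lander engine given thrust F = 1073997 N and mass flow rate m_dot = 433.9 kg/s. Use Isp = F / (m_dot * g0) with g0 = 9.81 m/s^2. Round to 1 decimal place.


Step 1: m_dot * g0 = 433.9 * 9.81 = 4256.56
Step 2: Isp = 1073997 / 4256.56 = 252.3 s

252.3


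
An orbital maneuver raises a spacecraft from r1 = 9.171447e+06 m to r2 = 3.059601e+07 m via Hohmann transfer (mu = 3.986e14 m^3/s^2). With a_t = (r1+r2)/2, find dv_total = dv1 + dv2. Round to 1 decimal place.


Step 1: Transfer semi-major axis a_t = (9.171447e+06 + 3.059601e+07) / 2 = 1.988373e+07 m
Step 2: v1 (circular at r1) = sqrt(mu/r1) = 6592.49 m/s
Step 3: v_t1 = sqrt(mu*(2/r1 - 1/a_t)) = 8177.74 m/s
Step 4: dv1 = |8177.74 - 6592.49| = 1585.24 m/s
Step 5: v2 (circular at r2) = 3609.41 m/s, v_t2 = 2451.36 m/s
Step 6: dv2 = |3609.41 - 2451.36| = 1158.05 m/s
Step 7: Total delta-v = 1585.24 + 1158.05 = 2743.3 m/s

2743.3


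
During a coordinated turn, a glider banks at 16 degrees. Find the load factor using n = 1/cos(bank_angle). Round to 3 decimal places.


Step 1: Convert 16 degrees to radians = 0.279253
Step 2: cos(16 deg) = 0.961262
Step 3: n = 1 / 0.961262 = 1.040

1.040


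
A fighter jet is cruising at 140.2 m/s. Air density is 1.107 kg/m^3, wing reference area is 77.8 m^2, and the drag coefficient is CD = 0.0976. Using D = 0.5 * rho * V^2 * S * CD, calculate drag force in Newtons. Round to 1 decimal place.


Step 1: Dynamic pressure q = 0.5 * 1.107 * 140.2^2 = 10879.6181 Pa
Step 2: Drag D = q * S * CD = 10879.6181 * 77.8 * 0.0976
Step 3: D = 82612.0 N

82612.0


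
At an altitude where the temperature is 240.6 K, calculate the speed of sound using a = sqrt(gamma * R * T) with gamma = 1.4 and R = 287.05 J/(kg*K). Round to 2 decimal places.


Step 1: gamma * R * T = 1.4 * 287.05 * 240.6 = 96689.922
Step 2: a = sqrt(96689.922) = 310.95 m/s

310.95


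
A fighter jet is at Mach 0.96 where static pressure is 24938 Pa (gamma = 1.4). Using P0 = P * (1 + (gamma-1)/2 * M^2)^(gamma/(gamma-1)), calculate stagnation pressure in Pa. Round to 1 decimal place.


Step 1: (gamma-1)/2 * M^2 = 0.2 * 0.9216 = 0.18432
Step 2: 1 + 0.18432 = 1.18432
Step 3: Exponent gamma/(gamma-1) = 3.5
Step 4: P0 = 24938 * 1.18432^3.5 = 45082.0 Pa

45082.0


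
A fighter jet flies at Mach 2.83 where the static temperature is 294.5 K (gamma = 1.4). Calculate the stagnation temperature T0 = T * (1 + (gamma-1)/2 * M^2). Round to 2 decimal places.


Step 1: (gamma-1)/2 = 0.2
Step 2: M^2 = 8.0089
Step 3: 1 + 0.2 * 8.0089 = 2.60178
Step 4: T0 = 294.5 * 2.60178 = 766.22 K

766.22


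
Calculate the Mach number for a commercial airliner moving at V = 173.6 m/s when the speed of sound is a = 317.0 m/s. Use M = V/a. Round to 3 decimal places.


Step 1: M = V / a = 173.6 / 317.0
Step 2: M = 0.548

0.548


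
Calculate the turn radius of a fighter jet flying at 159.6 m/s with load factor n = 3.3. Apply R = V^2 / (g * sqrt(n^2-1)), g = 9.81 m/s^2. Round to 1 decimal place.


Step 1: V^2 = 159.6^2 = 25472.16
Step 2: n^2 - 1 = 3.3^2 - 1 = 9.89
Step 3: sqrt(9.89) = 3.144837
Step 4: R = 25472.16 / (9.81 * 3.144837) = 825.7 m

825.7


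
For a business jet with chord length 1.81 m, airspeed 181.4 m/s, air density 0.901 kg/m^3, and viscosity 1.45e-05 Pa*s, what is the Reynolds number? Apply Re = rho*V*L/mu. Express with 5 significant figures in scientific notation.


Step 1: Numerator = rho * V * L = 0.901 * 181.4 * 1.81 = 295.828934
Step 2: Re = 295.828934 / 1.45e-05
Step 3: Re = 2.0402e+07

2.0402e+07


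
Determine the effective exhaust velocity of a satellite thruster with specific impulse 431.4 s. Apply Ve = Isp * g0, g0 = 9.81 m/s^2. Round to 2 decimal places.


Step 1: Ve = Isp * g0 = 431.4 * 9.81
Step 2: Ve = 4232.03 m/s

4232.03


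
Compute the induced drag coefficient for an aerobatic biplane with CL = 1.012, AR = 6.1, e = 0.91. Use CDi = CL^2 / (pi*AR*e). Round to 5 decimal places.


Step 1: CL^2 = 1.012^2 = 1.024144
Step 2: pi * AR * e = 3.14159 * 6.1 * 0.91 = 17.438981
Step 3: CDi = 1.024144 / 17.438981 = 0.05873

0.05873


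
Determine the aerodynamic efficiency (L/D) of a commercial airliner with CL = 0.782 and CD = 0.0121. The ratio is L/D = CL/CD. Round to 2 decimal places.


Step 1: L/D = CL / CD = 0.782 / 0.0121
Step 2: L/D = 64.63

64.63


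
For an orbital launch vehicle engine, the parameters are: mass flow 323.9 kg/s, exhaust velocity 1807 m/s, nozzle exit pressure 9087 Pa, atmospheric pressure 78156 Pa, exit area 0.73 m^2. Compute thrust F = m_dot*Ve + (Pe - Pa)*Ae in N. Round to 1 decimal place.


Step 1: Momentum thrust = m_dot * Ve = 323.9 * 1807 = 585287.3 N
Step 2: Pressure thrust = (Pe - Pa) * Ae = (9087 - 78156) * 0.73 = -50420.37 N
Step 3: Total thrust F = 585287.3 + -50420.37 = 534866.9 N

534866.9


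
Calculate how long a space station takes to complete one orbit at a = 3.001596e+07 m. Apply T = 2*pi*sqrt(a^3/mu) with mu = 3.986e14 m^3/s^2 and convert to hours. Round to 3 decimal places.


Step 1: a^3 / mu = 2.704311e+22 / 3.986e14 = 6.784525e+07
Step 2: sqrt(6.784525e+07) = 8236.8225 s
Step 3: T = 2*pi * 8236.8225 = 51753.48 s
Step 4: T in hours = 51753.48 / 3600 = 14.376 hours

14.376


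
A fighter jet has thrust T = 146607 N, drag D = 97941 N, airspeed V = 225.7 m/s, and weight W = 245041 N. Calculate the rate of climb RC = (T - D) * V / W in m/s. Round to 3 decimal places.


Step 1: Excess thrust = T - D = 146607 - 97941 = 48666 N
Step 2: Excess power = 48666 * 225.7 = 10983916.2 W
Step 3: RC = 10983916.2 / 245041 = 44.825 m/s

44.825


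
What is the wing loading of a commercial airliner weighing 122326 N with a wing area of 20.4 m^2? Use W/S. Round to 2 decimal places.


Step 1: Wing loading = W / S = 122326 / 20.4
Step 2: Wing loading = 5996.37 N/m^2

5996.37


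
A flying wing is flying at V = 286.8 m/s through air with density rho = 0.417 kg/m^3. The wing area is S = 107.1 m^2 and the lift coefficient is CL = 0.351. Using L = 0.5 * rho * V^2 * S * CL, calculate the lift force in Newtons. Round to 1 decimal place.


Step 1: Calculate dynamic pressure q = 0.5 * 0.417 * 286.8^2 = 0.5 * 0.417 * 82254.24 = 17150.009 Pa
Step 2: Multiply by wing area and lift coefficient: L = 17150.009 * 107.1 * 0.351
Step 3: L = 1836765.9682 * 0.351 = 644704.9 N

644704.9


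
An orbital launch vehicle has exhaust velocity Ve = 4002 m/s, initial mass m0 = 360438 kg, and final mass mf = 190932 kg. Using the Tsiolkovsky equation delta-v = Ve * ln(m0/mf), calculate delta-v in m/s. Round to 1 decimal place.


Step 1: Mass ratio m0/mf = 360438 / 190932 = 1.887782
Step 2: ln(1.887782) = 0.635403
Step 3: delta-v = 4002 * 0.635403 = 2542.9 m/s

2542.9


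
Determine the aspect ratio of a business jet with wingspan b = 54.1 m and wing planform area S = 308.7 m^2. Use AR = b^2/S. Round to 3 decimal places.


Step 1: b^2 = 54.1^2 = 2926.81
Step 2: AR = 2926.81 / 308.7 = 9.481

9.481


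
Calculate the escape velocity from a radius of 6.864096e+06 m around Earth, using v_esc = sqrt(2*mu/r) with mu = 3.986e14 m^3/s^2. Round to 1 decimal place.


Step 1: 2*mu/r = 2 * 3.986e14 / 6.864096e+06 = 116140566.7986
Step 2: v_esc = sqrt(116140566.7986) = 10776.9 m/s

10776.9


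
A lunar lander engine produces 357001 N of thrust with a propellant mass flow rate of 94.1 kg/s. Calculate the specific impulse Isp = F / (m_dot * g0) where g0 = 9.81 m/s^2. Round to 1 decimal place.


Step 1: m_dot * g0 = 94.1 * 9.81 = 923.12
Step 2: Isp = 357001 / 923.12 = 386.7 s

386.7


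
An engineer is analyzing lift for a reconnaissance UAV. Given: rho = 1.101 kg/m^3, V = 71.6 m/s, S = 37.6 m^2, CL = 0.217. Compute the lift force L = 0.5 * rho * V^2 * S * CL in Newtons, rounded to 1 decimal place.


Step 1: Calculate dynamic pressure q = 0.5 * 1.101 * 71.6^2 = 0.5 * 1.101 * 5126.56 = 2822.1713 Pa
Step 2: Multiply by wing area and lift coefficient: L = 2822.1713 * 37.6 * 0.217
Step 3: L = 106113.6401 * 0.217 = 23026.7 N

23026.7


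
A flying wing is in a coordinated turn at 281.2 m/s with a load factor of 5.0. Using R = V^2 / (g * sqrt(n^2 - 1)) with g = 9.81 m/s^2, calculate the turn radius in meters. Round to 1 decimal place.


Step 1: V^2 = 281.2^2 = 79073.44
Step 2: n^2 - 1 = 5.0^2 - 1 = 24.0
Step 3: sqrt(24.0) = 4.898979
Step 4: R = 79073.44 / (9.81 * 4.898979) = 1645.3 m

1645.3


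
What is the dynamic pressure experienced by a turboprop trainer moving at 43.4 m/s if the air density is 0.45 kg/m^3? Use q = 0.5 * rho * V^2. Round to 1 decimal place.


Step 1: V^2 = 43.4^2 = 1883.56
Step 2: q = 0.5 * 0.45 * 1883.56
Step 3: q = 423.8 Pa

423.8


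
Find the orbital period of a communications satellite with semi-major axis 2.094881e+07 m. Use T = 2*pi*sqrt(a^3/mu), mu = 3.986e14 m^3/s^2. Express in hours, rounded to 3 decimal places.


Step 1: a^3 / mu = 9.193441e+21 / 3.986e14 = 2.306433e+07
Step 2: sqrt(2.306433e+07) = 4802.5334 s
Step 3: T = 2*pi * 4802.5334 = 30175.21 s
Step 4: T in hours = 30175.21 / 3600 = 8.382 hours

8.382


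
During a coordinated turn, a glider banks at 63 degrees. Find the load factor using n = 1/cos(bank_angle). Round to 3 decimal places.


Step 1: Convert 63 degrees to radians = 1.099557
Step 2: cos(63 deg) = 0.45399
Step 3: n = 1 / 0.45399 = 2.203

2.203


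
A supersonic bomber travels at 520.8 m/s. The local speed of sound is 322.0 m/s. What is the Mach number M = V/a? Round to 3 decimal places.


Step 1: M = V / a = 520.8 / 322.0
Step 2: M = 1.617

1.617


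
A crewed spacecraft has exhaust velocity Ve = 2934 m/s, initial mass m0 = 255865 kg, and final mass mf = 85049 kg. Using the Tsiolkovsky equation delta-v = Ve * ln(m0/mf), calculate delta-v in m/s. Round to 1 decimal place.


Step 1: Mass ratio m0/mf = 255865 / 85049 = 3.008442
Step 2: ln(3.008442) = 1.101422
Step 3: delta-v = 2934 * 1.101422 = 3231.6 m/s

3231.6


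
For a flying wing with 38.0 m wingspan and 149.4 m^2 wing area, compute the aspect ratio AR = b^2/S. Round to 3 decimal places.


Step 1: b^2 = 38.0^2 = 1444.0
Step 2: AR = 1444.0 / 149.4 = 9.665

9.665


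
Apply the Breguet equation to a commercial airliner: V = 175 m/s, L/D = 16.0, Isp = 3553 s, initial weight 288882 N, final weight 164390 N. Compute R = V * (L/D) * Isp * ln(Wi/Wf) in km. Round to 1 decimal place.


Step 1: Coefficient = V * (L/D) * Isp = 175 * 16.0 * 3553 = 9948400.0 m
Step 2: Wi/Wf = 288882 / 164390 = 1.757297
Step 3: ln(1.757297) = 0.563777
Step 4: R = 9948400.0 * 0.563777 = 5608675.6 m = 5608.7 km

5608.7


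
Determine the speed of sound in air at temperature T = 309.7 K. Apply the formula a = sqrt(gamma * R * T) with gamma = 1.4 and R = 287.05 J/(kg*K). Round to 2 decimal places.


Step 1: gamma * R * T = 1.4 * 287.05 * 309.7 = 124459.139
Step 2: a = sqrt(124459.139) = 352.79 m/s

352.79


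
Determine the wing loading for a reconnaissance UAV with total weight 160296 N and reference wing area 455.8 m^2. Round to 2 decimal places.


Step 1: Wing loading = W / S = 160296 / 455.8
Step 2: Wing loading = 351.68 N/m^2

351.68


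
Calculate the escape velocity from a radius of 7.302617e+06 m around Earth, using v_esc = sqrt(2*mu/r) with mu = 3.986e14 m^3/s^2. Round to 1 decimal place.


Step 1: 2*mu/r = 2 * 3.986e14 / 7.302617e+06 = 109166344.0654
Step 2: v_esc = sqrt(109166344.0654) = 10448.3 m/s

10448.3


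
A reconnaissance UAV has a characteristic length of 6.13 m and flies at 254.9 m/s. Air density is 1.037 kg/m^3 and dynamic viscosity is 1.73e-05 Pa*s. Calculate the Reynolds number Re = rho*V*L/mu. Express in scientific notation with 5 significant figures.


Step 1: Numerator = rho * V * L = 1.037 * 254.9 * 6.13 = 1620.350869
Step 2: Re = 1620.350869 / 1.73e-05
Step 3: Re = 9.3662e+07

9.3662e+07


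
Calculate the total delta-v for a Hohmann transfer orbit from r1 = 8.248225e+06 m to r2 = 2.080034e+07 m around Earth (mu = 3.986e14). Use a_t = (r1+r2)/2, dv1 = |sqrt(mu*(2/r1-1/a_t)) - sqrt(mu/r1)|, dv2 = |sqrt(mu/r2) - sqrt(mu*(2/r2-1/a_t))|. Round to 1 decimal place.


Step 1: Transfer semi-major axis a_t = (8.248225e+06 + 2.080034e+07) / 2 = 1.452428e+07 m
Step 2: v1 (circular at r1) = sqrt(mu/r1) = 6951.66 m/s
Step 3: v_t1 = sqrt(mu*(2/r1 - 1/a_t)) = 8319.1 m/s
Step 4: dv1 = |8319.1 - 6951.66| = 1367.44 m/s
Step 5: v2 (circular at r2) = 4377.57 m/s, v_t2 = 3298.88 m/s
Step 6: dv2 = |4377.57 - 3298.88| = 1078.69 m/s
Step 7: Total delta-v = 1367.44 + 1078.69 = 2446.1 m/s

2446.1


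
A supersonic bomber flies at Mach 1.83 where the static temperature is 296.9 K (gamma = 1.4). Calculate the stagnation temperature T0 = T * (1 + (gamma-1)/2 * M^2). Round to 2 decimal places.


Step 1: (gamma-1)/2 = 0.2
Step 2: M^2 = 3.3489
Step 3: 1 + 0.2 * 3.3489 = 1.66978
Step 4: T0 = 296.9 * 1.66978 = 495.76 K

495.76


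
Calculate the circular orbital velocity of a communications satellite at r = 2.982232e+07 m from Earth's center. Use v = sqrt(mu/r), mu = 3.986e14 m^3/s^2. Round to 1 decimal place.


Step 1: mu / r = 3.986e14 / 2.982232e+07 = 13365828.0107
Step 2: v = sqrt(13365828.0107) = 3655.9 m/s

3655.9


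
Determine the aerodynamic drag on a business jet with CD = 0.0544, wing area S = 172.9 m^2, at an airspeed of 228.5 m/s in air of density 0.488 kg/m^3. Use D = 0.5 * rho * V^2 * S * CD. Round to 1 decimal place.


Step 1: Dynamic pressure q = 0.5 * 0.488 * 228.5^2 = 12739.789 Pa
Step 2: Drag D = q * S * CD = 12739.789 * 172.9 * 0.0544
Step 3: D = 119827.4 N

119827.4


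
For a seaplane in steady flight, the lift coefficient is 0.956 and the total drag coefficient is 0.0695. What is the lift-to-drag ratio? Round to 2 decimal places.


Step 1: L/D = CL / CD = 0.956 / 0.0695
Step 2: L/D = 13.76

13.76


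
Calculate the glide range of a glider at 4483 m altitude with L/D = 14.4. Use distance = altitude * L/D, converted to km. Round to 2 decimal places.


Step 1: Glide distance = altitude * L/D = 4483 * 14.4 = 64555.2 m
Step 2: Convert to km: 64555.2 / 1000 = 64.56 km

64.56


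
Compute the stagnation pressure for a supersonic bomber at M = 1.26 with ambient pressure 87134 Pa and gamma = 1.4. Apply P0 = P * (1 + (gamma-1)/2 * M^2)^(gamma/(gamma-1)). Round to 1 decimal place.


Step 1: (gamma-1)/2 * M^2 = 0.2 * 1.5876 = 0.31752
Step 2: 1 + 0.31752 = 1.31752
Step 3: Exponent gamma/(gamma-1) = 3.5
Step 4: P0 = 87134 * 1.31752^3.5 = 228737.8 Pa

228737.8


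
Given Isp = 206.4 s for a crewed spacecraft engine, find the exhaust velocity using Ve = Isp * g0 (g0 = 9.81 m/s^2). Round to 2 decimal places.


Step 1: Ve = Isp * g0 = 206.4 * 9.81
Step 2: Ve = 2024.78 m/s

2024.78


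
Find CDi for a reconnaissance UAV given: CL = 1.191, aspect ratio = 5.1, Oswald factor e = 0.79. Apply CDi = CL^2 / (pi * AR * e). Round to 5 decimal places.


Step 1: CL^2 = 1.191^2 = 1.418481
Step 2: pi * AR * e = 3.14159 * 5.1 * 0.79 = 12.657477
Step 3: CDi = 1.418481 / 12.657477 = 0.11207

0.11207


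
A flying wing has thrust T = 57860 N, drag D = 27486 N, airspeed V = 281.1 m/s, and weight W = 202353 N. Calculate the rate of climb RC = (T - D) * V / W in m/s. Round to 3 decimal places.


Step 1: Excess thrust = T - D = 57860 - 27486 = 30374 N
Step 2: Excess power = 30374 * 281.1 = 8538131.4 W
Step 3: RC = 8538131.4 / 202353 = 42.194 m/s

42.194


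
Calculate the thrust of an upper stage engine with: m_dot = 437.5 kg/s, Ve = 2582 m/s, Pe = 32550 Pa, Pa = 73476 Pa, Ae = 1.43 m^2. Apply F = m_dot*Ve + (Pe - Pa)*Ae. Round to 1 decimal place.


Step 1: Momentum thrust = m_dot * Ve = 437.5 * 2582 = 1129625.0 N
Step 2: Pressure thrust = (Pe - Pa) * Ae = (32550 - 73476) * 1.43 = -58524.18 N
Step 3: Total thrust F = 1129625.0 + -58524.18 = 1071100.8 N

1071100.8


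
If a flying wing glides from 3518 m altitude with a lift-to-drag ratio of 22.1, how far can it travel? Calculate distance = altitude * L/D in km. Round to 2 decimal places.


Step 1: Glide distance = altitude * L/D = 3518 * 22.1 = 77747.8 m
Step 2: Convert to km: 77747.8 / 1000 = 77.75 km

77.75
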